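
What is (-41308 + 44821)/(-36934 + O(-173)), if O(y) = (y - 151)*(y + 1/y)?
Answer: 607749/3307738 ≈ 0.18374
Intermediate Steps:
O(y) = (-151 + y)*(y + 1/y)
(-41308 + 44821)/(-36934 + O(-173)) = (-41308 + 44821)/(-36934 + (1 + (-173)² - 151*(-173) - 151/(-173))) = 3513/(-36934 + (1 + 29929 + 26123 - 151*(-1/173))) = 3513/(-36934 + (1 + 29929 + 26123 + 151/173)) = 3513/(-36934 + 9697320/173) = 3513/(3307738/173) = 3513*(173/3307738) = 607749/3307738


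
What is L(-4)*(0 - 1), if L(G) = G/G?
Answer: -1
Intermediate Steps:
L(G) = 1
L(-4)*(0 - 1) = 1*(0 - 1) = 1*(-1) = -1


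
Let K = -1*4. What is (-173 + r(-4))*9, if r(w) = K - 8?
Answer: -1665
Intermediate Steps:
K = -4
r(w) = -12 (r(w) = -4 - 8 = -12)
(-173 + r(-4))*9 = (-173 - 12)*9 = -185*9 = -1665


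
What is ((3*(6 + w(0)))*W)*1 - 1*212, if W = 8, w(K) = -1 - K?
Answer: -92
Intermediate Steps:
((3*(6 + w(0)))*W)*1 - 1*212 = ((3*(6 + (-1 - 1*0)))*8)*1 - 1*212 = ((3*(6 + (-1 + 0)))*8)*1 - 212 = ((3*(6 - 1))*8)*1 - 212 = ((3*5)*8)*1 - 212 = (15*8)*1 - 212 = 120*1 - 212 = 120 - 212 = -92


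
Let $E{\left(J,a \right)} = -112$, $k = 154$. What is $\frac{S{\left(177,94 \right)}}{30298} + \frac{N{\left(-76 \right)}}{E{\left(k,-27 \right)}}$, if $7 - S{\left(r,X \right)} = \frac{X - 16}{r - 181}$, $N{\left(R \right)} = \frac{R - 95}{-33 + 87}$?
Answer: $\frac{296735}{10180128} \approx 0.029148$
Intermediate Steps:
$N{\left(R \right)} = - \frac{95}{54} + \frac{R}{54}$ ($N{\left(R \right)} = \frac{-95 + R}{54} = \left(-95 + R\right) \frac{1}{54} = - \frac{95}{54} + \frac{R}{54}$)
$S{\left(r,X \right)} = 7 - \frac{-16 + X}{-181 + r}$ ($S{\left(r,X \right)} = 7 - \frac{X - 16}{r - 181} = 7 - \frac{-16 + X}{-181 + r}$)
$\frac{S{\left(177,94 \right)}}{30298} + \frac{N{\left(-76 \right)}}{E{\left(k,-27 \right)}} = \frac{\frac{1}{-181 + 177} \left(-1251 - 94 + 7 \cdot 177\right)}{30298} + \frac{- \frac{95}{54} + \frac{1}{54} \left(-76\right)}{-112} = \frac{-1251 - 94 + 1239}{-4} \cdot \frac{1}{30298} + \left(- \frac{95}{54} - \frac{38}{27}\right) \left(- \frac{1}{112}\right) = \left(- \frac{1}{4}\right) \left(-106\right) \frac{1}{30298} - - \frac{19}{672} = \frac{53}{2} \cdot \frac{1}{30298} + \frac{19}{672} = \frac{53}{60596} + \frac{19}{672} = \frac{296735}{10180128}$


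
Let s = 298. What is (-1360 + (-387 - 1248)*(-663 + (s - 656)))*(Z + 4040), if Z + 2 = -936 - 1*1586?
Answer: 2528650100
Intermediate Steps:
Z = -2524 (Z = -2 + (-936 - 1*1586) = -2 + (-936 - 1586) = -2 - 2522 = -2524)
(-1360 + (-387 - 1248)*(-663 + (s - 656)))*(Z + 4040) = (-1360 + (-387 - 1248)*(-663 + (298 - 656)))*(-2524 + 4040) = (-1360 - 1635*(-663 - 358))*1516 = (-1360 - 1635*(-1021))*1516 = (-1360 + 1669335)*1516 = 1667975*1516 = 2528650100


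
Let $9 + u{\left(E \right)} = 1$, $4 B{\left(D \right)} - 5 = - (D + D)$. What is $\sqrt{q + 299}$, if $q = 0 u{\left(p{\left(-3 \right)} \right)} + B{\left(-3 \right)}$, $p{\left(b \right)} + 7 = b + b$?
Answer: $\frac{\sqrt{1207}}{2} \approx 17.371$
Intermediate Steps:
$p{\left(b \right)} = -7 + 2 b$ ($p{\left(b \right)} = -7 + \left(b + b\right) = -7 + 2 b$)
$B{\left(D \right)} = \frac{5}{4} - \frac{D}{2}$ ($B{\left(D \right)} = \frac{5}{4} + \frac{\left(-1\right) \left(D + D\right)}{4} = \frac{5}{4} + \frac{\left(-1\right) 2 D}{4} = \frac{5}{4} + \frac{\left(-2\right) D}{4} = \frac{5}{4} - \frac{D}{2}$)
$u{\left(E \right)} = -8$ ($u{\left(E \right)} = -9 + 1 = -8$)
$q = \frac{11}{4}$ ($q = 0 \left(-8\right) + \left(\frac{5}{4} - - \frac{3}{2}\right) = 0 + \left(\frac{5}{4} + \frac{3}{2}\right) = 0 + \frac{11}{4} = \frac{11}{4} \approx 2.75$)
$\sqrt{q + 299} = \sqrt{\frac{11}{4} + 299} = \sqrt{\frac{1207}{4}} = \frac{\sqrt{1207}}{2}$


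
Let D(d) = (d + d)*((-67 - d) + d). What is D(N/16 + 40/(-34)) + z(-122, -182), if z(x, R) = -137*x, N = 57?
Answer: 2229621/136 ≈ 16394.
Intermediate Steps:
D(d) = -134*d (D(d) = (2*d)*(-67) = -134*d)
D(N/16 + 40/(-34)) + z(-122, -182) = -134*(57/16 + 40/(-34)) - 137*(-122) = -134*(57*(1/16) + 40*(-1/34)) + 16714 = -134*(57/16 - 20/17) + 16714 = -134*649/272 + 16714 = -43483/136 + 16714 = 2229621/136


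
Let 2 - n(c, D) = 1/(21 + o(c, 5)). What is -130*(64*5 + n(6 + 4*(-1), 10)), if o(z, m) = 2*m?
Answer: -1297530/31 ≈ -41856.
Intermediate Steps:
n(c, D) = 61/31 (n(c, D) = 2 - 1/(21 + 2*5) = 2 - 1/(21 + 10) = 2 - 1/31 = 61/31)
-130*(64*5 + n(6 + 4*(-1), 10)) = -130*(64*5 + 61/31) = -130*(320 + 61/31) = -130*9981/31 = -1297530/31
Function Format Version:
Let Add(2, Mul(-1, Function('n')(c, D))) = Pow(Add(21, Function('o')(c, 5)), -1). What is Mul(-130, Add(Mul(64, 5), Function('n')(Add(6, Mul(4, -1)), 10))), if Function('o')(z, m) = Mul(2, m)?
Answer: Rational(-1297530, 31) ≈ -41856.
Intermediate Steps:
Function('n')(c, D) = Rational(61, 31) (Function('n')(c, D) = Add(2, Mul(-1, Pow(Add(21, Mul(2, 5)), -1))) = Add(2, Mul(-1, Pow(Add(21, 10), -1))) = Add(2, Mul(-1, Pow(31, -1))) = Add(2, Mul(-1, Rational(1, 31))) = Add(2, Rational(-1, 31)) = Rational(61, 31))
Mul(-130, Add(Mul(64, 5), Function('n')(Add(6, Mul(4, -1)), 10))) = Mul(-130, Add(Mul(64, 5), Rational(61, 31))) = Mul(-130, Add(320, Rational(61, 31))) = Mul(-130, Rational(9981, 31)) = Rational(-1297530, 31)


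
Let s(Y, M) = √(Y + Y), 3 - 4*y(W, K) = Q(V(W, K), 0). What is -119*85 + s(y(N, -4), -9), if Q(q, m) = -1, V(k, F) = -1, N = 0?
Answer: -10115 + √2 ≈ -10114.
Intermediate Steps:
y(W, K) = 1 (y(W, K) = ¾ - ¼*(-1) = ¾ + ¼ = 1)
s(Y, M) = √2*√Y (s(Y, M) = √(2*Y) = √2*√Y)
-119*85 + s(y(N, -4), -9) = -119*85 + √2*√1 = -10115 + √2*1 = -10115 + √2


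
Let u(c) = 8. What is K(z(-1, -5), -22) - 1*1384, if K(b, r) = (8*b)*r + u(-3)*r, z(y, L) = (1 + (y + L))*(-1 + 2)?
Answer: -680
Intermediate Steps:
z(y, L) = 1 + L + y (z(y, L) = (1 + (L + y))*1 = (1 + L + y)*1 = 1 + L + y)
K(b, r) = 8*r + 8*b*r (K(b, r) = (8*b)*r + 8*r = 8*b*r + 8*r = 8*r + 8*b*r)
K(z(-1, -5), -22) - 1*1384 = 8*(-22)*(1 + (1 - 5 - 1)) - 1*1384 = 8*(-22)*(1 - 5) - 1384 = 8*(-22)*(-4) - 1384 = 704 - 1384 = -680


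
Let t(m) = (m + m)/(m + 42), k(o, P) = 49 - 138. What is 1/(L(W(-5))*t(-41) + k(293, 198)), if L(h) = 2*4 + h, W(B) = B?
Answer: -1/335 ≈ -0.0029851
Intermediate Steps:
k(o, P) = -89
t(m) = 2*m/(42 + m) (t(m) = (2*m)/(42 + m) = 2*m/(42 + m))
L(h) = 8 + h
1/(L(W(-5))*t(-41) + k(293, 198)) = 1/((8 - 5)*(2*(-41)/(42 - 41)) - 89) = 1/(3*(2*(-41)/1) - 89) = 1/(3*(2*(-41)*1) - 89) = 1/(3*(-82) - 89) = 1/(-246 - 89) = 1/(-335) = -1/335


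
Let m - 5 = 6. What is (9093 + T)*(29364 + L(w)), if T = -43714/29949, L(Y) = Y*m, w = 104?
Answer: 8306795821844/29949 ≈ 2.7736e+8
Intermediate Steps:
m = 11 (m = 5 + 6 = 11)
L(Y) = 11*Y (L(Y) = Y*11 = 11*Y)
T = -43714/29949 (T = -43714*1/29949 = -43714/29949 ≈ -1.4596)
(9093 + T)*(29364 + L(w)) = (9093 - 43714/29949)*(29364 + 11*104) = 272282543*(29364 + 1144)/29949 = (272282543/29949)*30508 = 8306795821844/29949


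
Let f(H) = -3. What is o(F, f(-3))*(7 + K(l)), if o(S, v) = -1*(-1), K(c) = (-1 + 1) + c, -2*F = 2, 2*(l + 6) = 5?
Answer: 7/2 ≈ 3.5000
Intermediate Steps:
l = -7/2 (l = -6 + (1/2)*5 = -6 + 5/2 = -7/2 ≈ -3.5000)
F = -1 (F = -1/2*2 = -1)
K(c) = c (K(c) = 0 + c = c)
o(S, v) = 1
o(F, f(-3))*(7 + K(l)) = 1*(7 - 7/2) = 1*(7/2) = 7/2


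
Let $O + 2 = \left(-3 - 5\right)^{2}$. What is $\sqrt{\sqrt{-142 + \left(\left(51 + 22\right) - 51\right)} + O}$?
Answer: $\sqrt{62 + 2 i \sqrt{30}} \approx 7.9044 + 0.69293 i$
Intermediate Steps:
$O = 62$ ($O = -2 + \left(-3 - 5\right)^{2} = -2 + \left(-8\right)^{2} = -2 + 64 = 62$)
$\sqrt{\sqrt{-142 + \left(\left(51 + 22\right) - 51\right)} + O} = \sqrt{\sqrt{-142 + \left(\left(51 + 22\right) - 51\right)} + 62} = \sqrt{\sqrt{-142 + \left(73 - 51\right)} + 62} = \sqrt{\sqrt{-142 + 22} + 62} = \sqrt{\sqrt{-120} + 62} = \sqrt{2 i \sqrt{30} + 62} = \sqrt{62 + 2 i \sqrt{30}}$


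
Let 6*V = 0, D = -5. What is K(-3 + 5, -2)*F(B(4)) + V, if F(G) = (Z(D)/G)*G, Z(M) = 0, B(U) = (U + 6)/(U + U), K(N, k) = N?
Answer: 0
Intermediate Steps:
B(U) = (6 + U)/(2*U) (B(U) = (6 + U)/((2*U)) = (6 + U)*(1/(2*U)) = (6 + U)/(2*U))
V = 0 (V = (⅙)*0 = 0)
F(G) = 0 (F(G) = (0/G)*G = 0*G = 0)
K(-3 + 5, -2)*F(B(4)) + V = (-3 + 5)*0 + 0 = 2*0 + 0 = 0 + 0 = 0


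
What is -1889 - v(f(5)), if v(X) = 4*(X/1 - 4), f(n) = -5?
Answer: -1853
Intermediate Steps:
v(X) = -16 + 4*X (v(X) = 4*(X*1 - 4) = 4*(X - 4) = 4*(-4 + X) = -16 + 4*X)
-1889 - v(f(5)) = -1889 - (-16 + 4*(-5)) = -1889 - (-16 - 20) = -1889 - 1*(-36) = -1889 + 36 = -1853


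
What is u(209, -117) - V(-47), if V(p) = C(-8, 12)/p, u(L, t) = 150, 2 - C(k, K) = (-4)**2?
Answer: 7036/47 ≈ 149.70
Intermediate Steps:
C(k, K) = -14 (C(k, K) = 2 - 1*(-4)**2 = 2 - 1*16 = 2 - 16 = -14)
V(p) = -14/p
u(209, -117) - V(-47) = 150 - (-14)/(-47) = 150 - (-14)*(-1)/47 = 150 - 1*14/47 = 150 - 14/47 = 7036/47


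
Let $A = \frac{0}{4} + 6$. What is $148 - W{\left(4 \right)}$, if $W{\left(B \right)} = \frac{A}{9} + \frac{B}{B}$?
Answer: $\frac{439}{3} \approx 146.33$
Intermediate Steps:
$A = 6$ ($A = 0 \cdot \frac{1}{4} + 6 = 0 + 6 = 6$)
$W{\left(B \right)} = \frac{5}{3}$ ($W{\left(B \right)} = \frac{6}{9} + \frac{B}{B} = 6 \cdot \frac{1}{9} + 1 = \frac{2}{3} + 1 = \frac{5}{3}$)
$148 - W{\left(4 \right)} = 148 - \frac{5}{3} = \frac{439}{3}$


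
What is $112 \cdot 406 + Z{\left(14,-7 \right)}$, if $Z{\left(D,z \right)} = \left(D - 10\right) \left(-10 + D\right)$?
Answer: $45488$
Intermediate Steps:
$Z{\left(D,z \right)} = \left(-10 + D\right)^{2}$ ($Z{\left(D,z \right)} = \left(-10 + D\right) \left(-10 + D\right) = \left(-10 + D\right)^{2}$)
$112 \cdot 406 + Z{\left(14,-7 \right)} = 112 \cdot 406 + \left(-10 + 14\right)^{2} = 45472 + 4^{2} = 45472 + 16 = 45488$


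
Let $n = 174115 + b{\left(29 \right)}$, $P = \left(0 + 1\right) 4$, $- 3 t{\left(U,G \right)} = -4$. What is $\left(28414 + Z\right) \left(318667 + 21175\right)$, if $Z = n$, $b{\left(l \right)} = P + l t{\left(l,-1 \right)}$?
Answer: $\frac{206527081030}{3} \approx 6.8842 \cdot 10^{10}$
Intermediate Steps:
$t{\left(U,G \right)} = \frac{4}{3}$ ($t{\left(U,G \right)} = \left(- \frac{1}{3}\right) \left(-4\right) = \frac{4}{3}$)
$P = 4$ ($P = 1 \cdot 4 = 4$)
$b{\left(l \right)} = 4 + \frac{4 l}{3}$ ($b{\left(l \right)} = 4 + l \frac{4}{3} = 4 + \frac{4 l}{3}$)
$n = \frac{522473}{3}$ ($n = 174115 + \left(4 + \frac{4}{3} \cdot 29\right) = 174115 + \left(4 + \frac{116}{3}\right) = 174115 + \frac{128}{3} = \frac{522473}{3} \approx 1.7416 \cdot 10^{5}$)
$Z = \frac{522473}{3} \approx 1.7416 \cdot 10^{5}$
$\left(28414 + Z\right) \left(318667 + 21175\right) = \left(28414 + \frac{522473}{3}\right) \left(318667 + 21175\right) = \frac{607715}{3} \cdot 339842 = \frac{206527081030}{3}$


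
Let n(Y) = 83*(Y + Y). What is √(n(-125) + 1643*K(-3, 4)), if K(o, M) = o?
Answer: I*√25679 ≈ 160.25*I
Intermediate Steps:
n(Y) = 166*Y (n(Y) = 83*(2*Y) = 166*Y)
√(n(-125) + 1643*K(-3, 4)) = √(166*(-125) + 1643*(-3)) = √(-20750 - 4929) = √(-25679) = I*√25679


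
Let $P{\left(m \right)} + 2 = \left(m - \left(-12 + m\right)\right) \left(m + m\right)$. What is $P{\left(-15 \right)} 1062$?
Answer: $-384444$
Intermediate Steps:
$P{\left(m \right)} = -2 + 24 m$ ($P{\left(m \right)} = -2 + \left(m - \left(-12 + m\right)\right) \left(m + m\right) = -2 + 12 \cdot 2 m = -2 + 24 m$)
$P{\left(-15 \right)} 1062 = \left(-2 + 24 \left(-15\right)\right) 1062 = \left(-2 - 360\right) 1062 = \left(-362\right) 1062 = -384444$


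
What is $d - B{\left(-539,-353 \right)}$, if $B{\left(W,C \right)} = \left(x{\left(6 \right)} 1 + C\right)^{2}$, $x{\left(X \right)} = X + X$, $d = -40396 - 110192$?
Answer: $-266869$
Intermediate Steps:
$d = -150588$
$x{\left(X \right)} = 2 X$
$B{\left(W,C \right)} = \left(12 + C\right)^{2}$ ($B{\left(W,C \right)} = \left(2 \cdot 6 \cdot 1 + C\right)^{2} = \left(12 \cdot 1 + C\right)^{2} = \left(12 + C\right)^{2}$)
$d - B{\left(-539,-353 \right)} = -150588 - \left(12 - 353\right)^{2} = -150588 - \left(-341\right)^{2} = -150588 - 116281 = -266869$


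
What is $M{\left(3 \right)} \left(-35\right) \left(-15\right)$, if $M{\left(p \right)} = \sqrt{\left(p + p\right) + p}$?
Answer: $1575$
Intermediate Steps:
$M{\left(p \right)} = \sqrt{3} \sqrt{p}$ ($M{\left(p \right)} = \sqrt{2 p + p} = \sqrt{3 p} = \sqrt{3} \sqrt{p}$)
$M{\left(3 \right)} \left(-35\right) \left(-15\right) = \sqrt{3} \sqrt{3} \left(-35\right) \left(-15\right) = 3 \left(-35\right) \left(-15\right) = \left(-105\right) \left(-15\right) = 1575$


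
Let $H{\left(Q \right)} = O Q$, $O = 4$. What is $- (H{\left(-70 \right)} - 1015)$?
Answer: $1295$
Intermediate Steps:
$H{\left(Q \right)} = 4 Q$
$- (H{\left(-70 \right)} - 1015) = - (4 \left(-70\right) - 1015) = - (-280 - 1015) = \left(-1\right) \left(-1295\right) = 1295$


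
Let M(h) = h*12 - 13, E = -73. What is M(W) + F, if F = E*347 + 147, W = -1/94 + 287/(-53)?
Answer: -62927913/2491 ≈ -25262.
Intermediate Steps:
W = -27031/4982 (W = -1*1/94 + 287*(-1/53) = -1/94 - 287/53 = -27031/4982 ≈ -5.4257)
M(h) = -13 + 12*h (M(h) = 12*h - 13 = -13 + 12*h)
F = -25184 (F = -73*347 + 147 = -25331 + 147 = -25184)
M(W) + F = (-13 + 12*(-27031/4982)) - 25184 = (-13 - 162186/2491) - 25184 = -194569/2491 - 25184 = -62927913/2491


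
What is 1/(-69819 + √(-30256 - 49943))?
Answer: -23273/1624924320 - I*√8911/1624924320 ≈ -1.4323e-5 - 5.8094e-8*I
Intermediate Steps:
1/(-69819 + √(-30256 - 49943)) = 1/(-69819 + √(-80199)) = 1/(-69819 + 3*I*√8911)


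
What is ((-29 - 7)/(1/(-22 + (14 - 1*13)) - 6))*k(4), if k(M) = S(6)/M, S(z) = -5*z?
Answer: -5670/127 ≈ -44.646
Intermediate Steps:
k(M) = -30/M (k(M) = (-5*6)/M = -30/M)
((-29 - 7)/(1/(-22 + (14 - 1*13)) - 6))*k(4) = ((-29 - 7)/(1/(-22 + (14 - 1*13)) - 6))*(-30/4) = (-36/(1/(-22 + (14 - 13)) - 6))*(-30*1/4) = -36/(1/(-22 + 1) - 6)*(-15/2) = -36/(1/(-21) - 6)*(-15/2) = -36/(-1/21 - 6)*(-15/2) = -36/(-127/21)*(-15/2) = -36*(-21/127)*(-15/2) = (756/127)*(-15/2) = -5670/127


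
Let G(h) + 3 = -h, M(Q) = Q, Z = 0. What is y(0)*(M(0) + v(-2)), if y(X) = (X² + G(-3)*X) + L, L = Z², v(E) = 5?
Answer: 0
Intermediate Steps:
G(h) = -3 - h
L = 0 (L = 0² = 0)
y(X) = X² (y(X) = (X² + (-3 - 1*(-3))*X) + 0 = (X² + (-3 + 3)*X) + 0 = (X² + 0*X) + 0 = (X² + 0) + 0 = X² + 0 = X²)
y(0)*(M(0) + v(-2)) = 0²*(0 + 5) = 0*5 = 0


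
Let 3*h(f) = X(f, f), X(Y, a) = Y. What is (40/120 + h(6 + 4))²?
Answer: 121/9 ≈ 13.444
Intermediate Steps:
h(f) = f/3
(40/120 + h(6 + 4))² = (40/120 + (6 + 4)/3)² = (40*(1/120) + (⅓)*10)² = (⅓ + 10/3)² = (11/3)² = 121/9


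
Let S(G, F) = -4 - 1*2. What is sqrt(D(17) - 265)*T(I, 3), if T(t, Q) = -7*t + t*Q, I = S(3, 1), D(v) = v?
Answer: 48*I*sqrt(62) ≈ 377.95*I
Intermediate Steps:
S(G, F) = -6 (S(G, F) = -4 - 2 = -6)
I = -6
T(t, Q) = -7*t + Q*t
sqrt(D(17) - 265)*T(I, 3) = sqrt(17 - 265)*(-6*(-7 + 3)) = sqrt(-248)*(-6*(-4)) = (2*I*sqrt(62))*24 = 48*I*sqrt(62)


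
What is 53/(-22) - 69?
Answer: -1571/22 ≈ -71.409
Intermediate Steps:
53/(-22) - 69 = 53*(-1/22) - 69 = -53/22 - 69 = -1571/22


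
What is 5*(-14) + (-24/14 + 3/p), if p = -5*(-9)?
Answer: -7523/105 ≈ -71.648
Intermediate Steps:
p = 45
5*(-14) + (-24/14 + 3/p) = 5*(-14) + (-24/14 + 3/45) = -70 + (-24*1/14 + 3*(1/45)) = -70 + (-12/7 + 1/15) = -70 - 173/105 = -7523/105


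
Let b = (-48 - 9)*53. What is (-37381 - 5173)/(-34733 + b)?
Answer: 21277/18877 ≈ 1.1271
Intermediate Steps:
b = -3021 (b = -57*53 = -3021)
(-37381 - 5173)/(-34733 + b) = (-37381 - 5173)/(-34733 - 3021) = -42554/(-37754) = -42554*(-1/37754) = 21277/18877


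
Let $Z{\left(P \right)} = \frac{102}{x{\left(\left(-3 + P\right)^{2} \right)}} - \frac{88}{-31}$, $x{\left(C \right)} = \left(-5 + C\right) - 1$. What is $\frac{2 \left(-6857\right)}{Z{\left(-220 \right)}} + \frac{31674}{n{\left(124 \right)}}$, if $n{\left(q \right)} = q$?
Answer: $- \frac{620633657401}{135742366} \approx -4572.1$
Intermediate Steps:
$x{\left(C \right)} = -6 + C$
$Z{\left(P \right)} = \frac{88}{31} + \frac{102}{-6 + \left(-3 + P\right)^{2}}$ ($Z{\left(P \right)} = \frac{102}{-6 + \left(-3 + P\right)^{2}} - \frac{88}{-31} = \frac{102}{-6 + \left(-3 + P\right)^{2}} - - \frac{88}{31} = \frac{102}{-6 + \left(-3 + P\right)^{2}} + \frac{88}{31} = \frac{88}{31} + \frac{102}{-6 + \left(-3 + P\right)^{2}}$)
$\frac{2 \left(-6857\right)}{Z{\left(-220 \right)}} + \frac{31674}{n{\left(124 \right)}} = \frac{2 \left(-6857\right)}{\frac{2}{31} \frac{1}{-6 + \left(-3 - 220\right)^{2}} \left(1317 + 44 \left(-3 - 220\right)^{2}\right)} + \frac{31674}{124} = - \frac{13714}{\frac{2}{31} \frac{1}{-6 + \left(-223\right)^{2}} \left(1317 + 44 \left(-223\right)^{2}\right)} + 31674 \cdot \frac{1}{124} = - \frac{13714}{\frac{2}{31} \frac{1}{-6 + 49729} \left(1317 + 44 \cdot 49729\right)} + \frac{15837}{62} = - \frac{13714}{\frac{2}{31} \cdot \frac{1}{49723} \left(1317 + 2188076\right)} + \frac{15837}{62} = - \frac{13714}{\frac{2}{31} \cdot \frac{1}{49723} \cdot 2189393} + \frac{15837}{62} = - \frac{13714}{\frac{4378786}{1541413}} + \frac{15837}{62} = \left(-13714\right) \frac{1541413}{4378786} + \frac{15837}{62} = - \frac{10569468941}{2189393} + \frac{15837}{62} = - \frac{620633657401}{135742366}$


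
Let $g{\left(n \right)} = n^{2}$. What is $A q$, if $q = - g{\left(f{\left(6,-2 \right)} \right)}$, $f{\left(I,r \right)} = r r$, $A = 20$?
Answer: $-320$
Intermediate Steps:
$f{\left(I,r \right)} = r^{2}$
$q = -16$ ($q = - \left(\left(-2\right)^{2}\right)^{2} = - 4^{2} = \left(-1\right) 16 = -16$)
$A q = 20 \left(-16\right) = -320$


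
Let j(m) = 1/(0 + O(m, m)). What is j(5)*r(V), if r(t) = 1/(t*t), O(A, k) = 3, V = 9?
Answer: 1/243 ≈ 0.0041152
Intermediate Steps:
j(m) = 1/3 (j(m) = 1/(0 + 3) = 1/3)
r(t) = t**(-2) (r(t) = 1/(t**2) = t**(-2))
j(5)*r(V) = (1/3)/9**2 = (1/3)*(1/81) = 1/243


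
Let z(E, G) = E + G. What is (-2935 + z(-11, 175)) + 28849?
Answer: 26078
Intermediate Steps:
(-2935 + z(-11, 175)) + 28849 = (-2935 + (-11 + 175)) + 28849 = (-2935 + 164) + 28849 = -2771 + 28849 = 26078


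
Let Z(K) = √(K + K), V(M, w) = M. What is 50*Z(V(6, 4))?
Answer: 100*√3 ≈ 173.21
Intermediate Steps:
Z(K) = √2*√K (Z(K) = √(2*K) = √2*√K)
50*Z(V(6, 4)) = 50*(√2*√6) = 50*(2*√3) = 100*√3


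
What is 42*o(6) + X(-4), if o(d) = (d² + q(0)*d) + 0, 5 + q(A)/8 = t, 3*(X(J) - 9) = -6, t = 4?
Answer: -497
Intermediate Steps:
X(J) = 7 (X(J) = 9 + (⅓)*(-6) = 9 - 2 = 7)
q(A) = -8 (q(A) = -40 + 8*4 = -40 + 32 = -8)
o(d) = d² - 8*d (o(d) = (d² - 8*d) + 0 = d² - 8*d)
42*o(6) + X(-4) = 42*(6*(-8 + 6)) + 7 = 42*(6*(-2)) + 7 = 42*(-12) + 7 = -504 + 7 = -497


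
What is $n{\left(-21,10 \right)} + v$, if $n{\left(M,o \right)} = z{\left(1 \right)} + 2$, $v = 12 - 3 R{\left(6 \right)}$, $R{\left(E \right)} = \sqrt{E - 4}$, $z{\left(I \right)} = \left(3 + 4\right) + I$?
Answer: $22 - 3 \sqrt{2} \approx 17.757$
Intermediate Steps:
$z{\left(I \right)} = 7 + I$
$R{\left(E \right)} = \sqrt{-4 + E}$
$v = 12 - 3 \sqrt{2}$ ($v = 12 - 3 \sqrt{-4 + 6} = 12 - 3 \sqrt{2} \approx 7.7574$)
$n{\left(M,o \right)} = 10$ ($n{\left(M,o \right)} = \left(7 + 1\right) + 2 = 8 + 2 = 10$)
$n{\left(-21,10 \right)} + v = 10 + \left(12 - 3 \sqrt{2}\right) = 22 - 3 \sqrt{2}$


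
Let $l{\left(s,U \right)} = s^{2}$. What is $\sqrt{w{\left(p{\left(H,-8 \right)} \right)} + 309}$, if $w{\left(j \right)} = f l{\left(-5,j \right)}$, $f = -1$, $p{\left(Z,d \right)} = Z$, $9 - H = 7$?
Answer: $2 \sqrt{71} \approx 16.852$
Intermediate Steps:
$H = 2$ ($H = 9 - 7 = 2$)
$w{\left(j \right)} = -25$ ($w{\left(j \right)} = - \left(-5\right)^{2} = \left(-1\right) 25 = -25$)
$\sqrt{w{\left(p{\left(H,-8 \right)} \right)} + 309} = \sqrt{-25 + 309} = \sqrt{284} = 2 \sqrt{71}$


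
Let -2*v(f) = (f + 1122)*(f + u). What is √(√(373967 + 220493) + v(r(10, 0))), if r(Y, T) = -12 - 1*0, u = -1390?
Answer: √(778110 + 2*√148615) ≈ 882.54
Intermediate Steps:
r(Y, T) = -12 (r(Y, T) = -12 + 0 = -12)
v(f) = -(-1390 + f)*(1122 + f)/2 (v(f) = -(f + 1122)*(f - 1390)/2 = -(1122 + f)*(-1390 + f)/2 = -(-1390 + f)*(1122 + f)/2)
√(√(373967 + 220493) + v(r(10, 0))) = √(√(373967 + 220493) + (779790 + 134*(-12) - ½*(-12)²)) = √(√594460 + (779790 - 1608 - ½*144)) = √(2*√148615 + (779790 - 1608 - 72)) = √(2*√148615 + 778110) = √(778110 + 2*√148615)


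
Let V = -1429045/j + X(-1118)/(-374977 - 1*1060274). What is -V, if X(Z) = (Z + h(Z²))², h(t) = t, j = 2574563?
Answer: 4015075338372962363/3695144120313 ≈ 1.0866e+6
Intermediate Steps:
X(Z) = (Z + Z²)²
V = -4015075338372962363/3695144120313 (V = -1429045/2574563 + ((-1118)²*(1 - 1118)²)/(-374977 - 1*1060274) = -1429045*1/2574563 + (1249924*(-1117)²)/(-374977 - 1060274) = -1429045/2574563 + (1249924*1247689)/(-1435251) = -1429045/2574563 + 1559516425636*(-1/1435251) = -1429045/2574563 - 1559516425636/1435251 = -4015075338372962363/3695144120313 ≈ -1.0866e+6)
-V = -1*(-4015075338372962363/3695144120313) = 4015075338372962363/3695144120313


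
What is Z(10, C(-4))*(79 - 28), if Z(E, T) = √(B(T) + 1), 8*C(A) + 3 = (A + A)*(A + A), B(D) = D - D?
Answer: 51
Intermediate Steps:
B(D) = 0
C(A) = -3/8 + A²/2 (C(A) = -3/8 + ((A + A)*(A + A))/8 = -3/8 + ((2*A)*(2*A))/8 = -3/8 + (4*A²)/8 = -3/8 + A²/2)
Z(E, T) = 1 (Z(E, T) = √(0 + 1) = √1 = 1)
Z(10, C(-4))*(79 - 28) = 1*(79 - 28) = 1*51 = 51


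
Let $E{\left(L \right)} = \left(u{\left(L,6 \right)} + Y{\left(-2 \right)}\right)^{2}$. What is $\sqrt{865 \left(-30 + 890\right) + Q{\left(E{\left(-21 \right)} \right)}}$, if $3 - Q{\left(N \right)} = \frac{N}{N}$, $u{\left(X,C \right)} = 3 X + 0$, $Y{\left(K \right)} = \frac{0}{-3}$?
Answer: $\sqrt{743902} \approx 862.5$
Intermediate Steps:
$Y{\left(K \right)} = 0$ ($Y{\left(K \right)} = 0 \left(- \frac{1}{3}\right) = 0$)
$u{\left(X,C \right)} = 3 X$
$E{\left(L \right)} = 9 L^{2}$ ($E{\left(L \right)} = \left(3 L + 0\right)^{2} = \left(3 L\right)^{2} = 9 L^{2}$)
$Q{\left(N \right)} = 2$ ($Q{\left(N \right)} = 3 - \frac{N}{N} = 3 - 1 = 2$)
$\sqrt{865 \left(-30 + 890\right) + Q{\left(E{\left(-21 \right)} \right)}} = \sqrt{865 \left(-30 + 890\right) + 2} = \sqrt{865 \cdot 860 + 2} = \sqrt{743900 + 2} = \sqrt{743902}$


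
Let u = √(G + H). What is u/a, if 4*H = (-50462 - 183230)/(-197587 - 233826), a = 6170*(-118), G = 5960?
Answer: -3*√123253730754771/314094548780 ≈ -0.00010604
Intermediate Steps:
a = -728060
H = 58423/431413 (H = ((-50462 - 183230)/(-197587 - 233826))/4 = (-233692/(-431413))/4 = (-233692*(-1/431413))/4 = (¼)*(233692/431413) = 58423/431413 ≈ 0.13542)
u = 3*√123253730754771/431413 (u = √(5960 + 58423/431413) = √(2571279903/431413) = 3*√123253730754771/431413 ≈ 77.202)
u/a = (3*√123253730754771/431413)/(-728060) = (3*√123253730754771/431413)*(-1/728060) = -3*√123253730754771/314094548780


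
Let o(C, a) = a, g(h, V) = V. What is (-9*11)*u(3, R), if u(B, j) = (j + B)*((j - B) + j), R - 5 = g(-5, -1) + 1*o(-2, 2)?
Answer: -8019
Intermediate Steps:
R = 6 (R = 5 + (-1 + 1*2) = 5 + (-1 + 2) = 5 + 1 = 6)
u(B, j) = (B + j)*(-B + 2*j)
(-9*11)*u(3, R) = (-9*11)*(-1*3² + 2*6² + 3*6) = -99*(-1*9 + 2*36 + 18) = -99*(-9 + 72 + 18) = -99*81 = -8019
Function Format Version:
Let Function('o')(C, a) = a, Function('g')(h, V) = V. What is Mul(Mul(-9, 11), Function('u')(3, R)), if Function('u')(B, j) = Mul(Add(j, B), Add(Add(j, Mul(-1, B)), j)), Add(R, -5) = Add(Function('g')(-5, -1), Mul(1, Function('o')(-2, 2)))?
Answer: -8019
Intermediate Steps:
R = 6 (R = Add(5, Add(-1, Mul(1, 2))) = Add(5, Add(-1, 2)) = Add(5, 1) = 6)
Function('u')(B, j) = Mul(Add(B, j), Add(Mul(-1, B), Mul(2, j)))
Mul(Mul(-9, 11), Function('u')(3, R)) = Mul(Mul(-9, 11), Add(Mul(-1, Pow(3, 2)), Mul(2, Pow(6, 2)), Mul(3, 6))) = Mul(-99, Add(Mul(-1, 9), Mul(2, 36), 18)) = Mul(-99, Add(-9, 72, 18)) = Mul(-99, 81) = -8019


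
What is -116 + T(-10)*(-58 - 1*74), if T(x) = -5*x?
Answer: -6716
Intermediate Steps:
-116 + T(-10)*(-58 - 1*74) = -116 + (-5*(-10))*(-58 - 1*74) = -116 + 50*(-58 - 74) = -116 + 50*(-132) = -116 - 6600 = -6716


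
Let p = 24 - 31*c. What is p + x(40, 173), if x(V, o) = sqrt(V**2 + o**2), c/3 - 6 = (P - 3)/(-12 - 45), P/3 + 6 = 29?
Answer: -8100/19 + sqrt(31529) ≈ -248.75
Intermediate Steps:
P = 69 (P = -18 + 3*29 = -18 + 87 = 69)
c = 276/19 (c = 18 + 3*((69 - 3)/(-12 - 45)) = 18 + 3*(66/(-57)) = 18 + 3*(66*(-1/57)) = 18 + 3*(-22/19) = 18 - 66/19 = 276/19 ≈ 14.526)
p = -8100/19 (p = 24 - 31*276/19 = 24 - 8556/19 = -8100/19 ≈ -426.32)
p + x(40, 173) = -8100/19 + sqrt(40**2 + 173**2) = -8100/19 + sqrt(1600 + 29929) = -8100/19 + sqrt(31529)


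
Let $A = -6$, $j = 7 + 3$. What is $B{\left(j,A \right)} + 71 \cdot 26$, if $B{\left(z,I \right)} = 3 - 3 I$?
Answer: $1867$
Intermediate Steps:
$j = 10$
$B{\left(j,A \right)} + 71 \cdot 26 = \left(3 - -18\right) + 71 \cdot 26 = \left(3 + 18\right) + 1846 = 21 + 1846 = 1867$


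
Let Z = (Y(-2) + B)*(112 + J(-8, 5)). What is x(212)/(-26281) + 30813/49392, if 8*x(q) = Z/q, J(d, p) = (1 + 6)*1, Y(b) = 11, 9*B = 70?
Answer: 85831525945/137595542112 ≈ 0.62380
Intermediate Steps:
B = 70/9 (B = (⅑)*70 = 70/9 ≈ 7.7778)
J(d, p) = 7 (J(d, p) = 7*1 = 7)
Z = 20111/9 (Z = (11 + 70/9)*(112 + 7) = (169/9)*119 = 20111/9 ≈ 2234.6)
x(q) = 20111/(72*q) (x(q) = (20111/(9*q))/8 = 20111/(72*q))
x(212)/(-26281) + 30813/49392 = ((20111/72)/212)/(-26281) + 30813/49392 = ((20111/72)*(1/212))*(-1/26281) + 30813*(1/49392) = (20111/15264)*(-1/26281) + 10271/16464 = -20111/401153184 + 10271/16464 = 85831525945/137595542112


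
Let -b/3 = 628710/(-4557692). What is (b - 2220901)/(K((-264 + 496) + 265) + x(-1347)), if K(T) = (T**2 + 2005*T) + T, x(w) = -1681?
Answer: -5061090417181/2831033174260 ≈ -1.7877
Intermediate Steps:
K(T) = T**2 + 2006*T
b = 943065/2278846 (b = -1886130/(-4557692) = -1886130*(-1)/4557692 = -3*(-314355/2278846) = 943065/2278846 ≈ 0.41383)
(b - 2220901)/(K((-264 + 496) + 265) + x(-1347)) = (943065/2278846 - 2220901)/(((-264 + 496) + 265)*(2006 + ((-264 + 496) + 265)) - 1681) = -5061090417181/(2278846*((232 + 265)*(2006 + (232 + 265)) - 1681)) = -5061090417181/(2278846*(497*(2006 + 497) - 1681)) = -5061090417181/(2278846*(497*2503 - 1681)) = -5061090417181/(2278846*(1243991 - 1681)) = -5061090417181/2278846/1242310 = -5061090417181/2278846*1/1242310 = -5061090417181/2831033174260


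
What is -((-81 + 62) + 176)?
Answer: -157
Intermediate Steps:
-((-81 + 62) + 176) = -(-19 + 176) = -1*157 = -157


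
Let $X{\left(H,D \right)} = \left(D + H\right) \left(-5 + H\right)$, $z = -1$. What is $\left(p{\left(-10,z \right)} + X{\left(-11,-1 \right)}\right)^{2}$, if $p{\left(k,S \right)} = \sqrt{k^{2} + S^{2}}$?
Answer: $\left(192 + \sqrt{101}\right)^{2} \approx 40824.0$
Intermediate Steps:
$X{\left(H,D \right)} = \left(-5 + H\right) \left(D + H\right)$
$p{\left(k,S \right)} = \sqrt{S^{2} + k^{2}}$
$\left(p{\left(-10,z \right)} + X{\left(-11,-1 \right)}\right)^{2} = \left(\sqrt{\left(-1\right)^{2} + \left(-10\right)^{2}} - \left(-71 - 121\right)\right)^{2} = \left(\sqrt{1 + 100} + \left(121 + 5 + 55 + 11\right)\right)^{2} = \left(\sqrt{101} + 192\right)^{2} = \left(192 + \sqrt{101}\right)^{2}$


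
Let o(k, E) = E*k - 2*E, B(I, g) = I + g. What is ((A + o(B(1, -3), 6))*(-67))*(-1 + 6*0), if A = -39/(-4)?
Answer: -3819/4 ≈ -954.75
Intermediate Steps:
o(k, E) = -2*E + E*k
A = 39/4 (A = -39*(-¼) = 39/4 ≈ 9.7500)
((A + o(B(1, -3), 6))*(-67))*(-1 + 6*0) = ((39/4 + 6*(-2 + (1 - 3)))*(-67))*(-1 + 6*0) = ((39/4 + 6*(-2 - 2))*(-67))*(-1 + 0) = ((39/4 + 6*(-4))*(-67))*(-1) = ((39/4 - 24)*(-67))*(-1) = -57/4*(-67)*(-1) = (3819/4)*(-1) = -3819/4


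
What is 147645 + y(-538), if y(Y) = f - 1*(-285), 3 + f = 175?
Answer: 148102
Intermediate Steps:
f = 172 (f = -3 + 175 = 172)
y(Y) = 457 (y(Y) = 172 - 1*(-285) = 172 + 285 = 457)
147645 + y(-538) = 147645 + 457 = 148102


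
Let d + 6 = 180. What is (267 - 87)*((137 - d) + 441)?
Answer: 72720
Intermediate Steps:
d = 174 (d = -6 + 180 = 174)
(267 - 87)*((137 - d) + 441) = (267 - 87)*((137 - 1*174) + 441) = 180*((137 - 174) + 441) = 180*(-37 + 441) = 180*404 = 72720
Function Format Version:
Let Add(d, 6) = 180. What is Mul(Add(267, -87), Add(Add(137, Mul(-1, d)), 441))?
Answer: 72720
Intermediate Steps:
d = 174 (d = Add(-6, 180) = 174)
Mul(Add(267, -87), Add(Add(137, Mul(-1, d)), 441)) = Mul(Add(267, -87), Add(Add(137, Mul(-1, 174)), 441)) = Mul(180, Add(Add(137, -174), 441)) = Mul(180, Add(-37, 441)) = Mul(180, 404) = 72720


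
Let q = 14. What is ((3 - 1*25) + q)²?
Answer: 64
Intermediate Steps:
((3 - 1*25) + q)² = ((3 - 1*25) + 14)² = ((3 - 25) + 14)² = (-22 + 14)² = (-8)² = 64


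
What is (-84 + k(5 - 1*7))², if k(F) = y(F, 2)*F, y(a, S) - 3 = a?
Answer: 7396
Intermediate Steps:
y(a, S) = 3 + a
k(F) = F*(3 + F) (k(F) = (3 + F)*F = F*(3 + F))
(-84 + k(5 - 1*7))² = (-84 + (5 - 1*7)*(3 + (5 - 1*7)))² = (-84 + (5 - 7)*(3 + (5 - 7)))² = (-84 - 2*(3 - 2))² = (-84 - 2*1)² = (-84 - 2)² = (-86)² = 7396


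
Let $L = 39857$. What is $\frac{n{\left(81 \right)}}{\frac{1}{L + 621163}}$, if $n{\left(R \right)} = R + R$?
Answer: $107085240$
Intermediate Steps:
$n{\left(R \right)} = 2 R$
$\frac{n{\left(81 \right)}}{\frac{1}{L + 621163}} = \frac{2 \cdot 81}{\frac{1}{39857 + 621163}} = \frac{162}{\frac{1}{661020}} = 162 \frac{1}{\frac{1}{661020}} = 162 \cdot 661020 = 107085240$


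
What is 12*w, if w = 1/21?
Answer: 4/7 ≈ 0.57143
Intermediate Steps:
w = 1/21 ≈ 0.047619
12*w = 12*(1/21) = 4/7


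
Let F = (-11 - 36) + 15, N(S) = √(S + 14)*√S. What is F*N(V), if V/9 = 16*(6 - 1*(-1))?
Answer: -2688*√146 ≈ -32479.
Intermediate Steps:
V = 1008 (V = 9*(16*(6 - 1*(-1))) = 9*(16*(6 + 1)) = 9*(16*7) = 9*112 = 1008)
N(S) = √S*√(14 + S) (N(S) = √(14 + S)*√S = √S*√(14 + S))
F = -32 (F = -47 + 15 = -32)
F*N(V) = -32*√1008*√(14 + 1008) = -32*12*√7*√1022 = -2688*√146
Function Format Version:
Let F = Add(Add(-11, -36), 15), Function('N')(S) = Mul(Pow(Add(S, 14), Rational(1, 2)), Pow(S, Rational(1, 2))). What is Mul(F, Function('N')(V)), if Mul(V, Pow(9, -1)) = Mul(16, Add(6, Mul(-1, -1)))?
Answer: Mul(-2688, Pow(146, Rational(1, 2))) ≈ -32479.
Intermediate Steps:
V = 1008 (V = Mul(9, Mul(16, Add(6, Mul(-1, -1)))) = Mul(9, Mul(16, Add(6, 1))) = Mul(9, Mul(16, 7)) = Mul(9, 112) = 1008)
Function('N')(S) = Mul(Pow(S, Rational(1, 2)), Pow(Add(14, S), Rational(1, 2))) (Function('N')(S) = Mul(Pow(Add(14, S), Rational(1, 2)), Pow(S, Rational(1, 2))) = Mul(Pow(S, Rational(1, 2)), Pow(Add(14, S), Rational(1, 2))))
F = -32 (F = Add(-47, 15) = -32)
Mul(F, Function('N')(V)) = Mul(-32, Mul(Pow(1008, Rational(1, 2)), Pow(Add(14, 1008), Rational(1, 2)))) = Mul(-32, Mul(Mul(12, Pow(7, Rational(1, 2))), Pow(1022, Rational(1, 2)))) = Mul(-32, Mul(84, Pow(146, Rational(1, 2)))) = Mul(-2688, Pow(146, Rational(1, 2)))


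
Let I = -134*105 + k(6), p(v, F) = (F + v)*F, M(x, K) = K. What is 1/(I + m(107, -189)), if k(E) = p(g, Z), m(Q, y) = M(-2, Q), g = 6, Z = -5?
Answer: -1/13968 ≈ -7.1592e-5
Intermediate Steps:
m(Q, y) = Q
p(v, F) = F*(F + v)
k(E) = -5 (k(E) = -5*(-5 + 6) = -5*1 = -5)
I = -14075 (I = -134*105 - 5 = -14070 - 5 = -14075)
1/(I + m(107, -189)) = 1/(-14075 + 107) = 1/(-13968) = -1/13968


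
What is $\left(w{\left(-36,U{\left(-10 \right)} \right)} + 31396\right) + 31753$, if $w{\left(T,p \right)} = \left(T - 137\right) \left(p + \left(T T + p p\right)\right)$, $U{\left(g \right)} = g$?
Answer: $-176629$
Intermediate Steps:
$w{\left(T,p \right)} = \left(-137 + T\right) \left(p + T^{2} + p^{2}\right)$ ($w{\left(T,p \right)} = \left(-137 + T\right) \left(p + \left(T^{2} + p^{2}\right)\right) = \left(-137 + T\right) \left(p + T^{2} + p^{2}\right)$)
$\left(w{\left(-36,U{\left(-10 \right)} \right)} + 31396\right) + 31753 = \left(\left(\left(-36\right)^{3} - -1370 - 137 \left(-36\right)^{2} - 137 \left(-10\right)^{2} - -360 - 36 \left(-10\right)^{2}\right) + 31396\right) + 31753 = \left(\left(-46656 + 1370 - 177552 - 13700 + 360 - 3600\right) + 31396\right) + 31753 = \left(-239778 + 31396\right) + 31753 = -208382 + 31753 = -176629$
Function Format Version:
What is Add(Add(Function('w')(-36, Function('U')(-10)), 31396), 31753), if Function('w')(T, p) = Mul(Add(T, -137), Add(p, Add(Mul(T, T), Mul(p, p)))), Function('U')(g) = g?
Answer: -176629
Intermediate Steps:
Function('w')(T, p) = Mul(Add(-137, T), Add(p, Pow(T, 2), Pow(p, 2))) (Function('w')(T, p) = Mul(Add(-137, T), Add(p, Add(Pow(T, 2), Pow(p, 2)))) = Mul(Add(-137, T), Add(p, Pow(T, 2), Pow(p, 2))))
Add(Add(Function('w')(-36, Function('U')(-10)), 31396), 31753) = Add(Add(Add(Pow(-36, 3), Mul(-137, -10), Mul(-137, Pow(-36, 2)), Mul(-137, Pow(-10, 2)), Mul(-36, -10), Mul(-36, Pow(-10, 2))), 31396), 31753) = Add(Add(Add(-46656, 1370, Mul(-137, 1296), Mul(-137, 100), 360, Mul(-36, 100)), 31396), 31753) = Add(Add(Add(-46656, 1370, -177552, -13700, 360, -3600), 31396), 31753) = Add(Add(-239778, 31396), 31753) = Add(-208382, 31753) = -176629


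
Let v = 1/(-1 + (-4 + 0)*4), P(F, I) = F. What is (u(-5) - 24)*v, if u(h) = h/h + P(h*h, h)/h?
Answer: 28/17 ≈ 1.6471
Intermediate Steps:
u(h) = 1 + h (u(h) = h/h + (h*h)/h = 1 + h²/h = 1 + h)
v = -1/17 (v = 1/(-1 - 4*4) = 1/(-1 - 16) = 1/(-17) = -1/17 ≈ -0.058824)
(u(-5) - 24)*v = ((1 - 5) - 24)*(-1/17) = (-4 - 24)*(-1/17) = -28*(-1/17) = 28/17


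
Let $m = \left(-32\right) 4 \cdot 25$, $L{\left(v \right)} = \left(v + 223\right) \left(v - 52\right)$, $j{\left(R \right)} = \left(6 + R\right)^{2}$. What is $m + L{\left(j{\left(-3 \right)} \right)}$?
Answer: $-13176$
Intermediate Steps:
$L{\left(v \right)} = \left(-52 + v\right) \left(223 + v\right)$ ($L{\left(v \right)} = \left(223 + v\right) \left(-52 + v\right) = \left(-52 + v\right) \left(223 + v\right)$)
$m = -3200$ ($m = \left(-128\right) 25 = -3200$)
$m + L{\left(j{\left(-3 \right)} \right)} = -3200 + \left(-11596 + \left(\left(6 - 3\right)^{2}\right)^{2} + 171 \left(6 - 3\right)^{2}\right) = -3200 + \left(-11596 + \left(3^{2}\right)^{2} + 171 \cdot 3^{2}\right) = -3200 + \left(-11596 + 9^{2} + 171 \cdot 9\right) = -3200 + \left(-11596 + 81 + 1539\right) = -3200 - 9976 = -13176$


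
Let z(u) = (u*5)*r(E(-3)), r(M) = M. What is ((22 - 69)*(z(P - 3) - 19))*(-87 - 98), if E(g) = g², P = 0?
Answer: -1339030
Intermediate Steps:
z(u) = 45*u (z(u) = (u*5)*(-3)² = (5*u)*9 = 45*u)
((22 - 69)*(z(P - 3) - 19))*(-87 - 98) = ((22 - 69)*(45*(0 - 3) - 19))*(-87 - 98) = -47*(45*(-3) - 19)*(-185) = -47*(-135 - 19)*(-185) = -47*(-154)*(-185) = 7238*(-185) = -1339030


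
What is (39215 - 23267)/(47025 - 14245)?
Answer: 3987/8195 ≈ 0.48652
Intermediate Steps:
(39215 - 23267)/(47025 - 14245) = 15948/32780 = 15948*(1/32780) = 3987/8195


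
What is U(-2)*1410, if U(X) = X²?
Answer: 5640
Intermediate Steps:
U(-2)*1410 = (-2)²*1410 = 4*1410 = 5640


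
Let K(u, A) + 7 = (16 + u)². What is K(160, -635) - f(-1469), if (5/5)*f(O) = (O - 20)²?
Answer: -2186152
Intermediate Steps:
K(u, A) = -7 + (16 + u)²
f(O) = (-20 + O)² (f(O) = (O - 20)² = (-20 + O)²)
K(160, -635) - f(-1469) = (-7 + (16 + 160)²) - (-20 - 1469)² = (-7 + 176²) - 1*(-1489)² = (-7 + 30976) - 1*2217121 = 30969 - 2217121 = -2186152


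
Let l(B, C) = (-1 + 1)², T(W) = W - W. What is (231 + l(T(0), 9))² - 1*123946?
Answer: -70585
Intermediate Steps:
T(W) = 0
l(B, C) = 0 (l(B, C) = 0² = 0)
(231 + l(T(0), 9))² - 1*123946 = (231 + 0)² - 1*123946 = 231² - 123946 = 53361 - 123946 = -70585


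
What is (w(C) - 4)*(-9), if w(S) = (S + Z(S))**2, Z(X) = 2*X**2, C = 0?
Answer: 36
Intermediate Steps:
w(S) = (S + 2*S**2)**2
(w(C) - 4)*(-9) = (0**2*(1 + 2*0)**2 - 4)*(-9) = (0*(1 + 0)**2 - 4)*(-9) = (0*1**2 - 4)*(-9) = (0*1 - 4)*(-9) = (0 - 4)*(-9) = -4*(-9) = 36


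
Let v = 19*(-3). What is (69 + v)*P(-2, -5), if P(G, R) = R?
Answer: -60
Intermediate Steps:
v = -57
(69 + v)*P(-2, -5) = (69 - 57)*(-5) = 12*(-5) = -60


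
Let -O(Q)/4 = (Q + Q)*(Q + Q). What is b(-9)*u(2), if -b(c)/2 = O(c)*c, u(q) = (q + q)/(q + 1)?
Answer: -31104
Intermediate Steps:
O(Q) = -16*Q² (O(Q) = -4*(Q + Q)*(Q + Q) = -4*2*Q*2*Q = -16*Q²)
u(q) = 2*q/(1 + q) (u(q) = (2*q)/(1 + q) = 2*q/(1 + q))
b(c) = 32*c³ (b(c) = -2*(-16*c²)*c = -(-32)*c³ = 32*c³)
b(-9)*u(2) = (32*(-9)³)*(2*2/(1 + 2)) = (32*(-729))*(2*2/3) = -46656*2/3 = -23328*4/3 = -31104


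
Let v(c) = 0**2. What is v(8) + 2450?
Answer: 2450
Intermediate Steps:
v(c) = 0
v(8) + 2450 = 0 + 2450 = 2450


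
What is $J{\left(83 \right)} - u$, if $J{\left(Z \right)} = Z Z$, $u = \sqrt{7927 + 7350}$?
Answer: $6889 - \sqrt{15277} \approx 6765.4$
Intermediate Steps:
$u = \sqrt{15277} \approx 123.6$
$J{\left(Z \right)} = Z^{2}$
$J{\left(83 \right)} - u = 83^{2} - \sqrt{15277} = 6889 - \sqrt{15277}$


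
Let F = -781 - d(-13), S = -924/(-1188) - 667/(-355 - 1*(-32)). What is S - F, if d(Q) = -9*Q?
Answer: 2618750/2907 ≈ 900.84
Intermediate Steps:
S = 8264/2907 (S = -924*(-1/1188) - 667/(-355 + 32) = 7/9 - 667/(-323) = 7/9 - 667*(-1/323) = 7/9 + 667/323 = 8264/2907 ≈ 2.8428)
F = -898 (F = -781 - (-9)*(-13) = -781 - 1*117 = -781 - 117 = -898)
S - F = 8264/2907 - 1*(-898) = 8264/2907 + 898 = 2618750/2907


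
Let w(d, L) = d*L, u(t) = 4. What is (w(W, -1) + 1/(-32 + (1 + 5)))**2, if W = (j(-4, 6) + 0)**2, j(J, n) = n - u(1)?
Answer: 11025/676 ≈ 16.309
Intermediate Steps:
j(J, n) = -4 + n (j(J, n) = n - 1*4 = n - 4 = -4 + n)
W = 4 (W = ((-4 + 6) + 0)**2 = (2 + 0)**2 = 2**2 = 4)
w(d, L) = L*d
(w(W, -1) + 1/(-32 + (1 + 5)))**2 = (-1*4 + 1/(-32 + (1 + 5)))**2 = (-4 + 1/(-32 + 6))**2 = (-4 + 1/(-26))**2 = (-4 - 1/26)**2 = (-105/26)**2 = 11025/676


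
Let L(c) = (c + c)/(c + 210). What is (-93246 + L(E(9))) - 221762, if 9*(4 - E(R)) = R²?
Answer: -12915330/41 ≈ -3.1501e+5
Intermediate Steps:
E(R) = 4 - R²/9
L(c) = 2*c/(210 + c) (L(c) = (2*c)/(210 + c) = 2*c/(210 + c))
(-93246 + L(E(9))) - 221762 = (-93246 + 2*(4 - ⅑*9²)/(210 + (4 - ⅑*9²))) - 221762 = (-93246 + 2*(4 - ⅑*81)/(210 + (4 - ⅑*81))) - 221762 = (-93246 + 2*(4 - 9)/(210 + (4 - 9))) - 221762 = (-93246 + 2*(-5)/(210 - 5)) - 221762 = (-93246 + 2*(-5)/205) - 221762 = (-93246 + 2*(-5)*(1/205)) - 221762 = (-93246 - 2/41) - 221762 = -3823088/41 - 221762 = -12915330/41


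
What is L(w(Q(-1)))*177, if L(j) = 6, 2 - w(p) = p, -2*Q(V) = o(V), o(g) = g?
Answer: 1062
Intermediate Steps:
Q(V) = -V/2
w(p) = 2 - p
L(w(Q(-1)))*177 = 6*177 = 1062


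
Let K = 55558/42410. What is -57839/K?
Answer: -1226475995/27779 ≈ -44151.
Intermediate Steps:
K = 27779/21205 (K = 55558*(1/42410) = 27779/21205 ≈ 1.3100)
-57839/K = -57839/27779/21205 = -57839*21205/27779 = -1226475995/27779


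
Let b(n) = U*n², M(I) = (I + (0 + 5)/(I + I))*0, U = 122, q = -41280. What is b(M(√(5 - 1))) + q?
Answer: -41280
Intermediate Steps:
M(I) = 0 (M(I) = (I + 5/((2*I)))*0 = (I + 5*(1/(2*I)))*0 = (I + 5/(2*I))*0 = 0)
b(n) = 122*n²
b(M(√(5 - 1))) + q = 122*0² - 41280 = 122*0 - 41280 = 0 - 41280 = -41280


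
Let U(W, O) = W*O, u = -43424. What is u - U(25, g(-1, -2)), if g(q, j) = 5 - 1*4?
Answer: -43449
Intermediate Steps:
g(q, j) = 1 (g(q, j) = 5 - 4 = 1)
U(W, O) = O*W
u - U(25, g(-1, -2)) = -43424 - 25 = -43449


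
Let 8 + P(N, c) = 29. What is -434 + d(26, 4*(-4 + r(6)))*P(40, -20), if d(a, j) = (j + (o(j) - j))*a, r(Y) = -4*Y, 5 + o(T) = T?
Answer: -64316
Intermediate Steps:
P(N, c) = 21 (P(N, c) = -8 + 29 = 21)
o(T) = -5 + T
d(a, j) = a*(-5 + j) (d(a, j) = (j + ((-5 + j) - j))*a = (j - 5)*a = (-5 + j)*a = a*(-5 + j))
-434 + d(26, 4*(-4 + r(6)))*P(40, -20) = -434 + (26*(-5 + 4*(-4 - 4*6)))*21 = -434 + (26*(-5 + 4*(-4 - 24)))*21 = -434 + (26*(-5 + 4*(-28)))*21 = -434 + (26*(-5 - 112))*21 = -434 + (26*(-117))*21 = -434 - 3042*21 = -434 - 63882 = -64316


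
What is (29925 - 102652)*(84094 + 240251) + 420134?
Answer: -23588218681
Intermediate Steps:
(29925 - 102652)*(84094 + 240251) + 420134 = -72727*324345 + 420134 = -23588638815 + 420134 = -23588218681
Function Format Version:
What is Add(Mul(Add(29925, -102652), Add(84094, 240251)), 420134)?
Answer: -23588218681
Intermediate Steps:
Add(Mul(Add(29925, -102652), Add(84094, 240251)), 420134) = Add(Mul(-72727, 324345), 420134) = Add(-23588638815, 420134) = -23588218681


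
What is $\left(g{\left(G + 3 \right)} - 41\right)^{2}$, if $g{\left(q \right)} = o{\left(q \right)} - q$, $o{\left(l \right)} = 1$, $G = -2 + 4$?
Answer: $2025$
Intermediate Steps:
$G = 2$
$g{\left(q \right)} = 1 - q$
$\left(g{\left(G + 3 \right)} - 41\right)^{2} = \left(\left(1 - \left(2 + 3\right)\right) - 41\right)^{2} = \left(\left(1 - 5\right) - 41\right)^{2} = \left(-4 - 41\right)^{2} = \left(-45\right)^{2} = 2025$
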